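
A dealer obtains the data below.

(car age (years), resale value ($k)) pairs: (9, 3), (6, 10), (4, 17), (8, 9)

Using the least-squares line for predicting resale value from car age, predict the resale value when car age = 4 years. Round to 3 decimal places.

n = 4, Σx = 27, Σy = 39, Σxy = 227, Σx² = 197
Sxx = Σx² − (Σx)²/n = 197 − 182.25 = 14.75
Sxy = Σxy − (Σx)(Σy)/n = 227 − 263.25 = -36.25
b = Sxy/Sxx = -36.25/14.75 = -2.457627
a = ȳ − b·x̄ = 9.75 − (-2.457627)·6.75 = 26.338983
ŷ(4) = a + b·4 = 26.338983 + (-2.457627)·4 = 16.508475

16.508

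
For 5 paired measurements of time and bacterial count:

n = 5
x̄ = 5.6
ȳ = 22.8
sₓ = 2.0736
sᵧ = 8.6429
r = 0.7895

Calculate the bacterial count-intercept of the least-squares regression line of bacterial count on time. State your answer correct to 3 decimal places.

4.372

b = r · sᵧ/sₓ = 0.7895 · 8.6429/2.0736 = 3.290687
a = ȳ − b·x̄ = 22.8 − 3.290687·5.6 = 4.372150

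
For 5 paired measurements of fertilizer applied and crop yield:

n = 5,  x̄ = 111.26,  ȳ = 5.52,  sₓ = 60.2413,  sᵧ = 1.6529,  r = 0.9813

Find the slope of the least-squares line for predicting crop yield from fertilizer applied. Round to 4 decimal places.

0.0269

b = r · sᵧ/sₓ = 0.9813 · 1.6529/60.2413 = 0.026925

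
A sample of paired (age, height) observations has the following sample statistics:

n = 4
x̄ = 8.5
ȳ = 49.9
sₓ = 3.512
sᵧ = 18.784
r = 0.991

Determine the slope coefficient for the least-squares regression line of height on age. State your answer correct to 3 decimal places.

5.300

b = r · sᵧ/sₓ = 0.991 · 18.784/3.512 = 5.300383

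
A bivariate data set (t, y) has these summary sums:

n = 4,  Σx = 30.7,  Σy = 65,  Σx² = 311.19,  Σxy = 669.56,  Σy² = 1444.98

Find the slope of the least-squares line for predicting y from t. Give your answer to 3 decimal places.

2.259

Sxx = Σx² − (Σx)²/n = 311.19 − 235.6225 = 75.5675
Sxy = Σxy − (Σx)(Σy)/n = 669.56 − 498.875 = 170.685
b = Sxy/Sxx = 170.685/75.5675 = 2.258709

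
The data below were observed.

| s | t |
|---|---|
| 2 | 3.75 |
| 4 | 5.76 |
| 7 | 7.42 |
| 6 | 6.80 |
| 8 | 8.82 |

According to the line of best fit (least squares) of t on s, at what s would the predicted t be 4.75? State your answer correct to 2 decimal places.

n = 5, Σx = 27, Σy = 32.55, Σxy = 193.84, Σx² = 169
Sxx = Σx² − (Σx)²/n = 169 − 145.8 = 23.2
Sxy = Σxy − (Σx)(Σy)/n = 193.84 − 175.77 = 18.07
b = Sxy/Sxx = 18.07/23.2 = 0.778879
a = ȳ − b·x̄ = 6.51 − 0.778879·5.4 = 2.304052
Set a + b·x = 4.75: x = (4.75 − 2.304052) / 0.778879 = 3.140343

3.14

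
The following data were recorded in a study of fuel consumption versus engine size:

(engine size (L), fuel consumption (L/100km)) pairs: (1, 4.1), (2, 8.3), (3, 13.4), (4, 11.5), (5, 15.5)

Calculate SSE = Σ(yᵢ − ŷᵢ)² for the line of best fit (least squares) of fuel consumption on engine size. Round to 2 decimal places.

n = 5, Σx = 15, Σy = 52.8, Σxy = 184.4, Σx² = 55, Σy² = 637.76
Sxx = Σx² − (Σx)²/n = 55 − 45 = 10
Sxy = Σxy − (Σx)(Σy)/n = 184.4 − 158.4 = 26
Syy = Σy² − (Σy)²/n = 637.76 − 557.568 = 80.192
b = Sxy/Sxx = 26/10 = 2.6
SSE = Syy − b·Sxy = 80.192 − 2.6·26 = 12.592

12.59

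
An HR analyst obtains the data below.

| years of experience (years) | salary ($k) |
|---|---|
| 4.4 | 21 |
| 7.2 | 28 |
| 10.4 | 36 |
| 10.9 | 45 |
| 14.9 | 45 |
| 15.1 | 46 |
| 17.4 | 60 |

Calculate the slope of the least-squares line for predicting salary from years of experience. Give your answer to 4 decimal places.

2.6544

n = 7, Σx = 80.3, Σy = 281, Σxy = 3568, Σx² = 1050.95
Sxx = Σx² − (Σx)²/n = 1050.95 − 921.155714 = 129.794286
Sxy = Σxy − (Σx)(Σy)/n = 3568 − 3223.471429 = 344.528571
b = Sxy/Sxx = 344.528571/129.794286 = 2.654420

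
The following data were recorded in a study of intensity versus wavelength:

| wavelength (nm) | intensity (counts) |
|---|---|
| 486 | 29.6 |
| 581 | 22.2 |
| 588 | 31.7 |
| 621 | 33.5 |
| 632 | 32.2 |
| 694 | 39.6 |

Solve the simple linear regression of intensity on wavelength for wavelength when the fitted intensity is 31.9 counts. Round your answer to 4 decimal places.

n = 6, Σx = 3602, Σy = 188.8, Σxy = 114559.7, Σx² = 2186202
Sxx = Σx² − (Σx)²/n = 2186202 − 2162400.666667 = 23801.333333
Sxy = Σxy − (Σx)(Σy)/n = 114559.7 − 113342.933333 = 1216.766667
b = Sxy/Sxx = 1216.766667/23801.333333 = 0.051122
a = ȳ − b·x̄ = 31.466667 − 0.051122·600.333333 = 0.776555
Set a + b·x = 31.9: x = (31.9 − 0.776555) / 0.051122 = 608.809824

608.8098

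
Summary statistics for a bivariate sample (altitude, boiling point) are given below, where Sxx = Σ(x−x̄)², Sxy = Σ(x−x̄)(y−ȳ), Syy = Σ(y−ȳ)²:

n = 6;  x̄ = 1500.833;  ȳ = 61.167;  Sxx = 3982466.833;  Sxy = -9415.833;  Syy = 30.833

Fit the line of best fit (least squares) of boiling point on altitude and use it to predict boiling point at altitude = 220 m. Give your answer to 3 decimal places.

b = Sxy/Sxx = -9415.833/3982466.833 = -0.002364
a = ȳ − b·x̄ = 61.167 − (-0.002364)·1500.833 = 64.715452
ŷ(220) = a + b·220 = 64.715452 + (-0.002364)·220 = 64.195301

64.195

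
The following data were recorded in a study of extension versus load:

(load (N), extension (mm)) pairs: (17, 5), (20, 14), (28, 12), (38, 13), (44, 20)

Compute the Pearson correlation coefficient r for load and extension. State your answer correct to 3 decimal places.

0.783

n = 5, Σx = 147, Σy = 64, Σxy = 2075, Σx² = 4853, Σy² = 934
Sxx = Σx² − (Σx)²/n = 4853 − 4321.8 = 531.2
Sxy = Σxy − (Σx)(Σy)/n = 2075 − 1881.6 = 193.4
Syy = Σy² − (Σy)²/n = 934 − 819.2 = 114.8
r = Sxy/√(Sxx·Syy) = 193.4/√(60981.76) = 193.4/246.944852 = 0.783171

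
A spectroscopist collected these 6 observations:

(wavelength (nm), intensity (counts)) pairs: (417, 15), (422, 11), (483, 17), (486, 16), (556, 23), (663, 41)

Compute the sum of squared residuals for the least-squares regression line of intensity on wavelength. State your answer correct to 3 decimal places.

43.868

n = 6, Σx = 3027, Σy = 123, Σxy = 66855, Σx² = 1570163, Σy² = 3101
Sxx = Σx² − (Σx)²/n = 1570163 − 1527121.5 = 43041.5
Sxy = Σxy − (Σx)(Σy)/n = 66855 − 62053.5 = 4801.5
Syy = Σy² − (Σy)²/n = 3101 − 2521.5 = 579.5
b = Sxy/Sxx = 4801.5/43041.5 = 0.111555
SSE = Syy − b·Sxy = 579.5 − 0.111555·4801.5 = 43.868058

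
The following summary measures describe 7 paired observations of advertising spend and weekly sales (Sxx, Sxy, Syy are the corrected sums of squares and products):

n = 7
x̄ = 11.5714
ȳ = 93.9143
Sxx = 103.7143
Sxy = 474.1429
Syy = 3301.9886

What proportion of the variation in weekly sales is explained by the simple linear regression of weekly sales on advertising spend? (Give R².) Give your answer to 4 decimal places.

R² = Sxy²/(Sxx·Syy) = (474.1429)²/(103.7143·3301.9886) = 0.656454

0.6565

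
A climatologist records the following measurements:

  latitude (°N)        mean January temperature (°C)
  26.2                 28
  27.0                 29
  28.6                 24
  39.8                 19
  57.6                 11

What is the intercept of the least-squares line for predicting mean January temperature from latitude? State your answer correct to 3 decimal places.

n = 5, Σx = 179.2, Σy = 111, Σxy = 3592.8, Σx² = 7135.2
Sxx = Σx² − (Σx)²/n = 7135.2 − 6422.528 = 712.672
Sxy = Σxy − (Σx)(Σy)/n = 3592.8 − 3978.24 = -385.44
b = Sxy/Sxx = -385.44/712.672 = -0.540838
a = ȳ − b·x̄ = 22.2 − (-0.540838)·35.84 = 41.583629

41.584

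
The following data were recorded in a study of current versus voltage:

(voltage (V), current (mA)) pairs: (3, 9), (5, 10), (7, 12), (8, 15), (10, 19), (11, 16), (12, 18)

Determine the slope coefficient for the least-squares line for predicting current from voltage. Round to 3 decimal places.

n = 7, Σx = 56, Σy = 99, Σxy = 863, Σx² = 512
Sxx = Σx² − (Σx)²/n = 512 − 448 = 64
Sxy = Σxy − (Σx)(Σy)/n = 863 − 792 = 71
b = Sxy/Sxx = 71/64 = 1.109375

1.109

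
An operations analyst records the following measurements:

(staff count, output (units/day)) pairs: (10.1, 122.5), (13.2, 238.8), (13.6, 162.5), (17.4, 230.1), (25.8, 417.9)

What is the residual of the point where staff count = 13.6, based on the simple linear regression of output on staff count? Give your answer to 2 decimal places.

n = 5, Σx = 80.1, Σy = 1171.8, Σxy = 21384.97, Σx² = 1429.61
Sxx = Σx² − (Σx)²/n = 1429.61 − 1283.202 = 146.408
Sxy = Σxy − (Σx)(Σy)/n = 21384.97 − 18772.236 = 2612.734
b = Sxy/Sxx = 2612.734/146.408 = 17.845569
a = ȳ − b·x̄ = 234.36 − 17.845569·16.02 = -51.526008
ŷ(13.6) = -51.526008 + 17.845569·13.6 = 191.173724
residual = y − ŷ = 162.5 − 191.173724 = -28.673724

-28.67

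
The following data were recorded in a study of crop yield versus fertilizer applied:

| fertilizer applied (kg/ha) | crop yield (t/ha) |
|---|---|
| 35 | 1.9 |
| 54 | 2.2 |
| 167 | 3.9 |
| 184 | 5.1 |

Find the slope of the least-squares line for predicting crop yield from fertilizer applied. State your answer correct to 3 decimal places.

0.019

n = 4, Σx = 440, Σy = 13.1, Σxy = 1775, Σx² = 65886
Sxx = Σx² − (Σx)²/n = 65886 − 48400 = 17486
Sxy = Σxy − (Σx)(Σy)/n = 1775 − 1441 = 334
b = Sxy/Sxx = 334/17486 = 0.019101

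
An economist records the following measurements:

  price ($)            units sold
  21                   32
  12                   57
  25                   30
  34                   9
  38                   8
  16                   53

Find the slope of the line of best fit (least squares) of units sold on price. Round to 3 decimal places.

-2.016

n = 6, Σx = 146, Σy = 189, Σxy = 3564, Σx² = 4066
Sxx = Σx² − (Σx)²/n = 4066 − 3552.666667 = 513.333333
Sxy = Σxy − (Σx)(Σy)/n = 3564 − 4599 = -1035
b = Sxy/Sxx = -1035/513.333333 = -2.016234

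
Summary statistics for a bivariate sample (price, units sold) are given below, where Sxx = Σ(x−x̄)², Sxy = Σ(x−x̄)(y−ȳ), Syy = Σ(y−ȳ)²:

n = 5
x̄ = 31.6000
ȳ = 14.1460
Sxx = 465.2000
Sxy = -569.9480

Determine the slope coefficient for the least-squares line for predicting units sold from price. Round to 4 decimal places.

-1.2252

b = Sxy/Sxx = -569.948/465.2 = -1.225168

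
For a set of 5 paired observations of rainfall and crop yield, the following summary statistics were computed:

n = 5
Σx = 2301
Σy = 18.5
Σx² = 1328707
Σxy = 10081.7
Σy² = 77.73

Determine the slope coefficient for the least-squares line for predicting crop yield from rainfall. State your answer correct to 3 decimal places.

Sxx = Σx² − (Σx)²/n = 1328707 − 1058920.2 = 269786.8
Sxy = Σxy − (Σx)(Σy)/n = 10081.7 − 8513.7 = 1568
b = Sxy/Sxx = 1568/269786.8 = 0.005812

0.006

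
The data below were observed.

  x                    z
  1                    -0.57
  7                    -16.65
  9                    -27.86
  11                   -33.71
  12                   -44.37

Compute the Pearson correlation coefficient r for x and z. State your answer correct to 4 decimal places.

n = 5, Σx = 40, Σy = -123.16, Σxy = -1271.11, Σx² = 396, Σy² = 4158.788
Sxx = Σx² − (Σx)²/n = 396 − 320 = 76
Sxy = Σxy − (Σx)(Σy)/n = -1271.11 − (-985.28) = -285.83
Syy = Σy² − (Σy)²/n = 4158.788 − 3033.67712 = 1125.11088
r = Sxy/√(Sxx·Syy) = -285.83/√(85508.42688) = -285.83/292.418240 = -0.977470

-0.9775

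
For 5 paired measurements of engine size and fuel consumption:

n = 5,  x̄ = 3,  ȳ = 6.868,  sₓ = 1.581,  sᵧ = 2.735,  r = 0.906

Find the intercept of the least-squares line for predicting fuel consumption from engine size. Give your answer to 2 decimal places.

2.17

b = r · sᵧ/sₓ = 0.906 · 2.735/1.581 = 1.567306
a = ȳ − b·x̄ = 6.868 − 1.567306·3 = 2.166083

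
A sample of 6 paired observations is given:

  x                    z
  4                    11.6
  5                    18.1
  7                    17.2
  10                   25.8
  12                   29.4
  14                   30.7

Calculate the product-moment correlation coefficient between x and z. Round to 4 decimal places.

0.9669

n = 6, Σx = 52, Σy = 132.8, Σxy = 1297.9, Σx² = 530, Σy² = 3230.5
Sxx = Σx² − (Σx)²/n = 530 − 450.666667 = 79.333333
Sxy = Σxy − (Σx)(Σy)/n = 1297.9 − 1150.933333 = 146.966667
Syy = Σy² − (Σy)²/n = 3230.5 − 2939.306667 = 291.193333
r = Sxy/√(Sxx·Syy) = 146.966667/√(23101.337778) = 146.966667/151.991242 = 0.966942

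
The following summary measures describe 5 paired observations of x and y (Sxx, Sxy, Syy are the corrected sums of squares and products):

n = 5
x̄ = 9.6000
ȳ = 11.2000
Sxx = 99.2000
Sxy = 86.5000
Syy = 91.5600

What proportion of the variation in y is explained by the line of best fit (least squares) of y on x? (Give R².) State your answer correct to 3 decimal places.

R² = Sxy²/(Sxx·Syy) = (86.5)²/(99.2·91.56) = 0.823787

0.824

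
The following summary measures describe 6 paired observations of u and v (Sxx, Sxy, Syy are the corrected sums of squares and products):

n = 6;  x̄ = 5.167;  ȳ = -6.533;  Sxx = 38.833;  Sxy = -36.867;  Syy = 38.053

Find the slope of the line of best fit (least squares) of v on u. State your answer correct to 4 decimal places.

b = Sxy/Sxx = -36.867/38.833 = -0.949373

-0.9494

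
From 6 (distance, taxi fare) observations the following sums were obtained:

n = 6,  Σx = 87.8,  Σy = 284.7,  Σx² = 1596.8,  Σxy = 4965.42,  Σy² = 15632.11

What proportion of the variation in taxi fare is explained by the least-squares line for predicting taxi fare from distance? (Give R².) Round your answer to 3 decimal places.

Sxx = Σx² − (Σx)²/n = 1596.8 − 1284.806667 = 311.993333
Sxy = Σxy − (Σx)(Σy)/n = 4965.42 − 4166.11 = 799.31
Syy = Σy² − (Σy)²/n = 15632.11 − 13509.015 = 2123.095
R² = Sxy²/(Sxx·Syy) = (799.31)²/(311.993333·2123.095) = 0.964530

0.965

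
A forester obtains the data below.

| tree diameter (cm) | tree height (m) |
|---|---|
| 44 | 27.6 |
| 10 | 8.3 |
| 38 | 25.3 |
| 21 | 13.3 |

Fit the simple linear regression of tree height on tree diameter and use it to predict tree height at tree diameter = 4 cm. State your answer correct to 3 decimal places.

4.201

n = 4, Σx = 113, Σy = 74.5, Σxy = 2538.1, Σx² = 3921
Sxx = Σx² − (Σx)²/n = 3921 − 3192.25 = 728.75
Sxy = Σxy − (Σx)(Σy)/n = 2538.1 − 2104.625 = 433.475
b = Sxy/Sxx = 433.475/728.75 = 0.594820
a = ȳ − b·x̄ = 18.625 − 0.594820·28.25 = 1.821338
ŷ(4) = a + b·4 = 1.821338 + 0.594820·4 = 4.200617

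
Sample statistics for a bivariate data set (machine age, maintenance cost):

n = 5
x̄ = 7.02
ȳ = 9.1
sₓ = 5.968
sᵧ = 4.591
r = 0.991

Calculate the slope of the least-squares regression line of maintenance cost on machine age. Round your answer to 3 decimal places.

0.762

b = r · sᵧ/sₓ = 0.991 · 4.591/5.968 = 0.762346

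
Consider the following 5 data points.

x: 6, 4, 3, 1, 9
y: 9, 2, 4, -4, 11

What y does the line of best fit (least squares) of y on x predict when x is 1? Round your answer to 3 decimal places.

-2.161

n = 5, Σx = 23, Σy = 22, Σxy = 169, Σx² = 143
Sxx = Σx² − (Σx)²/n = 143 − 105.8 = 37.2
Sxy = Σxy − (Σx)(Σy)/n = 169 − 101.2 = 67.8
b = Sxy/Sxx = 67.8/37.2 = 1.822581
a = ȳ − b·x̄ = 4.4 − 1.822581·4.6 = -3.983871
ŷ(1) = a + b·1 = -3.983871 + 1.822581·1 = -2.161290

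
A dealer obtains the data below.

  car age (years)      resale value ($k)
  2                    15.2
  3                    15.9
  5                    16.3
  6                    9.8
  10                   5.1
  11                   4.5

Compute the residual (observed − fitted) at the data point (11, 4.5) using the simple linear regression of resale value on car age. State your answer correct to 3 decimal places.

0.095

n = 6, Σx = 37, Σy = 66.8, Σxy = 318.9, Σx² = 295
Sxx = Σx² − (Σx)²/n = 295 − 228.166667 = 66.833333
Sxy = Σxy − (Σx)(Σy)/n = 318.9 − 411.933333 = -93.033333
b = Sxy/Sxx = -93.033333/66.833333 = -1.392020
a = ȳ − b·x̄ = 11.133333 − (-1.392020)·6.166667 = 19.717456
ŷ(11) = 19.717456 + (-1.392020)·11 = 4.405237
residual = y − ŷ = 4.5 − 4.405237 = 0.094763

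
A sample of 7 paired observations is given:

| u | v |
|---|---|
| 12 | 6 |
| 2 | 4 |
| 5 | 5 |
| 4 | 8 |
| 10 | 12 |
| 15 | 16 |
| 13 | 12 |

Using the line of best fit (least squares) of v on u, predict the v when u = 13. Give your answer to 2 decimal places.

11.94

n = 7, Σx = 61, Σy = 63, Σxy = 653, Σx² = 683
Sxx = Σx² − (Σx)²/n = 683 − 531.571429 = 151.428571
Sxy = Σxy − (Σx)(Σy)/n = 653 − 549 = 104
b = Sxy/Sxx = 104/151.428571 = 0.686792
a = ȳ − b·x̄ = 9 − 0.686792·8.714286 = 3.015094
ŷ(13) = a + b·13 = 3.015094 + 0.686792·13 = 11.943396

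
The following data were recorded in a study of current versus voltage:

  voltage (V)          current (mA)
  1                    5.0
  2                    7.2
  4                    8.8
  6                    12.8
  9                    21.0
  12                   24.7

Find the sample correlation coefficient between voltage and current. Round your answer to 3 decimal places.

n = 6, Σx = 34, Σy = 79.5, Σxy = 616.8, Σx² = 282, Σy² = 1369.21
Sxx = Σx² − (Σx)²/n = 282 − 192.666667 = 89.333333
Sxy = Σxy − (Σx)(Σy)/n = 616.8 − 450.5 = 166.3
Syy = Σy² − (Σy)²/n = 1369.21 − 1053.375 = 315.835
r = Sxy/√(Sxx·Syy) = 166.3/√(28214.593333) = 166.3/167.972002 = 0.990046

0.990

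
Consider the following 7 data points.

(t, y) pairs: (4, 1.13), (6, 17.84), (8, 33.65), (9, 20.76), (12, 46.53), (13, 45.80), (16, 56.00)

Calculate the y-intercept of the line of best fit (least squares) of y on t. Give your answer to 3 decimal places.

n = 7, Σx = 68, Σy = 221.71, Σxy = 2617.36, Σx² = 766
Sxx = Σx² − (Σx)²/n = 766 − 660.571429 = 105.428571
Sxy = Σxy − (Σx)(Σy)/n = 2617.36 − 2153.754286 = 463.605714
b = Sxy/Sxx = 463.605714/105.428571 = 4.397344
a = ȳ − b·x̄ = 31.672857 − 4.397344·9.714286 = -11.044201

-11.044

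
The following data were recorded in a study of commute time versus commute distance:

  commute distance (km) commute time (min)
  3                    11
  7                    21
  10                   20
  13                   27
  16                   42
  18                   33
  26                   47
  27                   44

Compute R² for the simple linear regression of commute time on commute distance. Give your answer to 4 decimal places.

0.8825

n = 8, Σx = 120, Σy = 245, Σxy = 4407, Σx² = 2312, Σy² = 8689
Sxx = Σx² − (Σx)²/n = 2312 − 1800 = 512
Sxy = Σxy − (Σx)(Σy)/n = 4407 − 3675 = 732
Syy = Σy² − (Σy)²/n = 8689 − 7503.125 = 1185.875
R² = Sxy²/(Sxx·Syy) = (732)²/(512·1185.875) = 0.882497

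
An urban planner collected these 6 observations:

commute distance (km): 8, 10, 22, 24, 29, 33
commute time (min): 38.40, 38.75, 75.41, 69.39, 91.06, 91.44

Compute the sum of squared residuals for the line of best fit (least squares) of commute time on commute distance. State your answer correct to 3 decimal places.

108.613

n = 6, Σx = 126, Σy = 404.45, Σxy = 9677.34, Σx² = 3154, Σy² = 30130.9599
Sxx = Σx² − (Σx)²/n = 3154 − 2646 = 508
Sxy = Σxy − (Σx)(Σy)/n = 9677.34 − 8493.45 = 1183.89
Syy = Σy² − (Σy)²/n = 30130.9599 − 27263.300417 = 2867.659483
b = Sxy/Sxx = 1183.89/508 = 2.330492
SSE = Syy − b·Sxy = 2867.659483 − 2.330492·1183.89 = 108.613160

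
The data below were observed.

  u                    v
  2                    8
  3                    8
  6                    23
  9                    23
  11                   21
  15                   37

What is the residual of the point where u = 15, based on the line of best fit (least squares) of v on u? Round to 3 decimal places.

n = 6, Σx = 46, Σy = 120, Σxy = 1171, Σx² = 476
Sxx = Σx² − (Σx)²/n = 476 − 352.666667 = 123.333333
Sxy = Σxy − (Σx)(Σy)/n = 1171 − 920 = 251
b = Sxy/Sxx = 251/123.333333 = 2.035135
a = ȳ − b·x̄ = 20 − 2.035135·7.666667 = 4.397297
ŷ(15) = 4.397297 + 2.035135·15 = 34.924324
residual = y − ŷ = 37 − 34.924324 = 2.075676

2.076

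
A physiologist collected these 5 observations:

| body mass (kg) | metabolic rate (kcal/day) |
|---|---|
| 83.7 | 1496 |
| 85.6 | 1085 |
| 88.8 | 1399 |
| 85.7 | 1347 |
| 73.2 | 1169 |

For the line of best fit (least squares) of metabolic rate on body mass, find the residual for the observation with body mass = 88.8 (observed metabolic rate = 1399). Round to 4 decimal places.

n = 5, Σx = 417, Σy = 6496, Σxy = 543331.1, Σx² = 34921.22
Sxx = Σx² − (Σx)²/n = 34921.22 − 34777.8 = 143.42
Sxy = Σxy − (Σx)(Σy)/n = 543331.1 − 541766.4 = 1564.7
b = Sxy/Sxx = 1564.7/143.42 = 10.909915
a = ȳ − b·x̄ = 1299.2 − 10.909915·83.4 = 389.313094
ŷ(88.8) = 389.313094 + 10.909915·88.8 = 1358.113541
residual = y − ŷ = 1399 − 1358.113541 = 40.886459

40.8865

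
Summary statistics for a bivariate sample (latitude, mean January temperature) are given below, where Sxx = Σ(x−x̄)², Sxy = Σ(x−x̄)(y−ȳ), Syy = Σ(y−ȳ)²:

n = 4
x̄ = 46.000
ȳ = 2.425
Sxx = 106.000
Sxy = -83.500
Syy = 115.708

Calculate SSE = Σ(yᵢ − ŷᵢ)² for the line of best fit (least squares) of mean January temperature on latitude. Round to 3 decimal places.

b = Sxy/Sxx = -83.5/106 = -0.787736
SSE = Syy − b·Sxy = 115.708 − (-0.787736)·(-83.5) = 49.932057

49.932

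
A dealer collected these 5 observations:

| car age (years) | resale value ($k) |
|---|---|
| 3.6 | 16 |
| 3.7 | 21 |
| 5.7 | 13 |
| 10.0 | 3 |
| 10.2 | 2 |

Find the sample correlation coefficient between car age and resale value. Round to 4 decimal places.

n = 5, Σx = 33.2, Σy = 55, Σxy = 259.8, Σx² = 263.18, Σy² = 879
Sxx = Σx² − (Σx)²/n = 263.18 − 220.448 = 42.732
Sxy = Σxy − (Σx)(Σy)/n = 259.8 − 365.2 = -105.4
Syy = Σy² − (Σy)²/n = 879 − 605 = 274
r = Sxy/√(Sxx·Syy) = -105.4/√(11708.568) = -105.4/108.206137 = -0.974067

-0.9741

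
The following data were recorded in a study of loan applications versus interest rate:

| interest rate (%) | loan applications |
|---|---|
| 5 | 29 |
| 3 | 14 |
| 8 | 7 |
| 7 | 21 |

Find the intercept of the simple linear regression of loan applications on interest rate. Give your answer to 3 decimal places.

24.864

n = 4, Σx = 23, Σy = 71, Σxy = 390, Σx² = 147
Sxx = Σx² − (Σx)²/n = 147 − 132.25 = 14.75
Sxy = Σxy − (Σx)(Σy)/n = 390 − 408.25 = -18.25
b = Sxy/Sxx = -18.25/14.75 = -1.237288
a = ȳ − b·x̄ = 17.75 − (-1.237288)·5.75 = 24.864407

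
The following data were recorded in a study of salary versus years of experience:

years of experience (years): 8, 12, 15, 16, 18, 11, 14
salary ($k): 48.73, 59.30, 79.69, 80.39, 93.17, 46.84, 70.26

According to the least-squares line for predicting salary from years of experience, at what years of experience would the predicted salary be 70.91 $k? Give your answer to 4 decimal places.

13.9480

n = 7, Σx = 94, Σy = 478.38, Σxy = 6758.97, Σx² = 1330
Sxx = Σx² − (Σx)²/n = 1330 − 1262.285714 = 67.714286
Sxy = Σxy − (Σx)(Σy)/n = 6758.97 − 6423.96 = 335.01
b = Sxy/Sxx = 335.01/67.714286 = 4.947405
a = ȳ − b·x̄ = 68.34 − 4.947405·13.428571 = 1.903418
Set a + b·x = 70.91: x = (70.91 − 1.903418) / 4.947405 = 13.948036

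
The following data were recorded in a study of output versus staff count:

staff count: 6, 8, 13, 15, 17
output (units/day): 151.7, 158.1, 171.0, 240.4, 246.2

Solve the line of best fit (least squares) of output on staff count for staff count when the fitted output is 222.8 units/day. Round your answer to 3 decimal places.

n = 5, Σx = 59, Σy = 967.4, Σxy = 12189.4, Σx² = 783
Sxx = Σx² − (Σx)²/n = 783 − 696.2 = 86.8
Sxy = Σxy − (Σx)(Σy)/n = 12189.4 − 11415.32 = 774.08
b = Sxy/Sxx = 774.08/86.8 = 8.917972
a = ȳ − b·x̄ = 193.48 − 8.917972·11.8 = 88.247926
Set a + b·x = 222.8: x = (222.8 − 88.247926) / 8.917972 = 15.087743

15.088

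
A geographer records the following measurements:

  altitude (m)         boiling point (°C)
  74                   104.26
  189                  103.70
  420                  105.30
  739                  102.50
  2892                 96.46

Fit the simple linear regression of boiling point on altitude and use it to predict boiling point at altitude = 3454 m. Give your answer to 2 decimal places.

n = 5, Σx = 4314, Σy = 512.22, Σxy = 426250.36, Σx² = 9127382
Sxx = Σx² − (Σx)²/n = 9127382 − 3722119.2 = 5405262.8
Sxy = Σxy − (Σx)(Σy)/n = 426250.36 − 441943.416 = -15693.056
b = Sxy/Sxx = -15693.056/5405262.8 = -0.002903
a = ȳ − b·x̄ = 102.444 − (-0.002903)·862.8 = 104.948960
ŷ(3454) = a + b·3454 = 104.948960 + (-0.002903)·3454 = 94.920990

94.92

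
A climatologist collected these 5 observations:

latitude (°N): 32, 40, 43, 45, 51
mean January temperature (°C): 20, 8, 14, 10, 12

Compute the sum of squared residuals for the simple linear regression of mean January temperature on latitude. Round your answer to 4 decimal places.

54.5216

n = 5, Σx = 211, Σy = 64, Σxy = 2624, Σx² = 9099, Σy² = 904
Sxx = Σx² − (Σx)²/n = 9099 − 8904.2 = 194.8
Sxy = Σxy − (Σx)(Σy)/n = 2624 − 2700.8 = -76.8
Syy = Σy² − (Σy)²/n = 904 − 819.2 = 84.8
b = Sxy/Sxx = -76.8/194.8 = -0.394251
SSE = Syy − b·Sxy = 84.8 − (-0.394251)·(-76.8) = 54.521561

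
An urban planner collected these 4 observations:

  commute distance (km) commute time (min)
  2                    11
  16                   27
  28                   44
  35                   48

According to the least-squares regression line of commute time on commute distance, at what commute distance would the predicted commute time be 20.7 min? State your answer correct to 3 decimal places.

10.135

n = 4, Σx = 81, Σy = 130, Σxy = 3366, Σx² = 2269
Sxx = Σx² − (Σx)²/n = 2269 − 1640.25 = 628.75
Sxy = Σxy − (Σx)(Σy)/n = 3366 − 2632.5 = 733.5
b = Sxy/Sxx = 733.5/628.75 = 1.166600
a = ȳ − b·x̄ = 32.5 − 1.166600·20.25 = 8.876342
Set a + b·x = 20.7: x = (20.7 − 8.876342) / 1.166600 = 10.135140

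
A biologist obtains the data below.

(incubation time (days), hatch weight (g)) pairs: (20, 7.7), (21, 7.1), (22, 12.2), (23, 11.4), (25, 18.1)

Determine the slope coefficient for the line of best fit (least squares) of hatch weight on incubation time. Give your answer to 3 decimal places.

2.155

n = 5, Σx = 111, Σy = 56.5, Σxy = 1286.2, Σx² = 2479
Sxx = Σx² − (Σx)²/n = 2479 − 2464.2 = 14.8
Sxy = Σxy − (Σx)(Σy)/n = 1286.2 − 1254.3 = 31.9
b = Sxy/Sxx = 31.9/14.8 = 2.155405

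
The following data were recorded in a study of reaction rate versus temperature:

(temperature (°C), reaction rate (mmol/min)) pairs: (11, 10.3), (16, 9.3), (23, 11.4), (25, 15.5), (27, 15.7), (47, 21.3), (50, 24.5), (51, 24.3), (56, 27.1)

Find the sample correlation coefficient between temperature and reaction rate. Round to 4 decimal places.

n = 9, Σx = 306, Σy = 159.4, Σxy = 6318.7, Σx² = 12706, Σy² = 3188.12
Sxx = Σx² − (Σx)²/n = 12706 − 10404 = 2302
Sxy = Σxy − (Σx)(Σy)/n = 6318.7 − 5419.6 = 899.1
Syy = Σy² − (Σy)²/n = 3188.12 − 2823.151111 = 364.968889
r = Sxy/√(Sxx·Syy) = 899.1/√(840158.382222) = 899.1/916.601540 = 0.980906

0.9809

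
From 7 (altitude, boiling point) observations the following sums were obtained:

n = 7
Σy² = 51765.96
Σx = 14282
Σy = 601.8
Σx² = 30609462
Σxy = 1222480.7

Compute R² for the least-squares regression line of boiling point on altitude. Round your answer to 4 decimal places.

Sxx = Σx² − (Σx)²/n = 30609462 − 29139360.571429 = 1470101.428571
Sxy = Σxy − (Σx)(Σy)/n = 1222480.7 − 1227843.942857 = -5363.242857
Syy = Σy² − (Σy)²/n = 51765.96 − 51737.605714 = 28.354286
R² = Sxy²/(Sxx·Syy) = (-5363.242857)²/(1470101.428571·28.354286) = 0.690063

0.6901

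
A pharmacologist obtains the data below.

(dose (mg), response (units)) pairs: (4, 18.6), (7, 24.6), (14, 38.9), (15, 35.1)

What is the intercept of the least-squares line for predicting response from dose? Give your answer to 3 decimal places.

n = 4, Σx = 40, Σy = 117.2, Σxy = 1317.7, Σx² = 486
Sxx = Σx² − (Σx)²/n = 486 − 400 = 86
Sxy = Σxy − (Σx)(Σy)/n = 1317.7 − 1172 = 145.7
b = Sxy/Sxx = 145.7/86 = 1.694186
a = ȳ − b·x̄ = 29.3 − 1.694186·10 = 12.358140

12.358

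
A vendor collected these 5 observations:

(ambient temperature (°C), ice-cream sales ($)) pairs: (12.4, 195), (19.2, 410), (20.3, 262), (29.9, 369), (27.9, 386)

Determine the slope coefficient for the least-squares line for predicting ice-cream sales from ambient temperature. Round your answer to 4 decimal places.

9.1179

n = 5, Σx = 109.7, Σy = 1622, Σxy = 37411.1, Σx² = 2606.91
Sxx = Σx² − (Σx)²/n = 2606.91 − 2406.818 = 200.092
Sxy = Σxy − (Σx)(Σy)/n = 37411.1 − 35586.68 = 1824.42
b = Sxy/Sxx = 1824.42/200.092 = 9.117906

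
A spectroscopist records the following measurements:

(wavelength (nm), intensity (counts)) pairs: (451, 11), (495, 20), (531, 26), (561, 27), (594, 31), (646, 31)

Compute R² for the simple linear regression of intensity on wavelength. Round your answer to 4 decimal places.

0.8607

n = 6, Σx = 3278, Σy = 146, Σxy = 82254, Σx² = 1815260, Σy² = 3848
Sxx = Σx² − (Σx)²/n = 1815260 − 1790880.666667 = 24379.333333
Sxy = Σxy − (Σx)(Σy)/n = 82254 − 79764.666667 = 2489.333333
Syy = Σy² − (Σy)²/n = 3848 − 3552.666667 = 295.333333
R² = Sxy²/(Sxx·Syy) = (2489.333333)²/(24379.333333·295.333333) = 0.860660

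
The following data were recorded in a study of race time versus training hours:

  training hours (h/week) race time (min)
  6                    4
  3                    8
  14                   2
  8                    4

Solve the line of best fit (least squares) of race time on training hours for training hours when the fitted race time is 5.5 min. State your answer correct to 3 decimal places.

5.694

n = 4, Σx = 31, Σy = 18, Σxy = 108, Σx² = 305
Sxx = Σx² − (Σx)²/n = 305 − 240.25 = 64.75
Sxy = Σxy − (Σx)(Σy)/n = 108 − 139.5 = -31.5
b = Sxy/Sxx = -31.5/64.75 = -0.486486
a = ȳ − b·x̄ = 4.5 − (-0.486486)·7.75 = 8.270270
Set a + b·x = 5.5: x = (5.5 − 8.270270) / (-0.486486) = 5.694444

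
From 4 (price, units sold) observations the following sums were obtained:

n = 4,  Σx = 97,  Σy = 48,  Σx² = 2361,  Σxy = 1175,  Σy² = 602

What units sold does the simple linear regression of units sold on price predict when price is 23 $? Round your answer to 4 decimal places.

Sxx = Σx² − (Σx)²/n = 2361 − 2352.25 = 8.75
Sxy = Σxy − (Σx)(Σy)/n = 1175 − 1164 = 11
b = Sxy/Sxx = 11/8.75 = 1.257143
a = ȳ − b·x̄ = 12 − 1.257143·24.25 = -18.485714
ŷ(23) = a + b·23 = -18.485714 + 1.257143·23 = 10.428571

10.4286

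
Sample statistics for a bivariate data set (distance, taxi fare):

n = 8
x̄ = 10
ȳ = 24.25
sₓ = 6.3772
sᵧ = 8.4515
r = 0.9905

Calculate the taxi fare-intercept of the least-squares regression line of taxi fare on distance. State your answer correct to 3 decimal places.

11.123

b = r · sᵧ/sₓ = 0.9905 · 8.4515/6.3772 = 1.312678
a = ȳ − b·x̄ = 24.25 − 1.312678·10 = 11.123219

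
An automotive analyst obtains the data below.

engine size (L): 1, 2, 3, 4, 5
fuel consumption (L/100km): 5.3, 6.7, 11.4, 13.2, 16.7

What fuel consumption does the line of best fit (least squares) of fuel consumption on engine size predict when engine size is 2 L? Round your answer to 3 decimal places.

n = 5, Σx = 15, Σy = 53.3, Σxy = 189.2, Σx² = 55
Sxx = Σx² − (Σx)²/n = 55 − 45 = 10
Sxy = Σxy − (Σx)(Σy)/n = 189.2 − 159.9 = 29.3
b = Sxy/Sxx = 29.3/10 = 2.93
a = ȳ − b·x̄ = 10.66 − 2.93·3 = 1.87
ŷ(2) = a + b·2 = 1.87 + 2.93·2 = 7.73

7.730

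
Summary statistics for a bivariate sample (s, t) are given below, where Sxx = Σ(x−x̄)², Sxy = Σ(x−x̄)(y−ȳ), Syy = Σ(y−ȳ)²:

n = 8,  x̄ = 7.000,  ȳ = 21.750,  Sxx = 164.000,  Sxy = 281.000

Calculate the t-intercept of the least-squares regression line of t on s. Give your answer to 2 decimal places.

9.76

b = Sxy/Sxx = 281/164 = 1.713415
a = ȳ − b·x̄ = 21.75 − 1.713415·7 = 9.756098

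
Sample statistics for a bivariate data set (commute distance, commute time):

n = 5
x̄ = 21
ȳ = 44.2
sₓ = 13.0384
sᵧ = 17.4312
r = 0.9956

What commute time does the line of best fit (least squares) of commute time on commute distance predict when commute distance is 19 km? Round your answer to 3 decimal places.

41.538

b = r · sᵧ/sₓ = 0.9956 · 17.4312/13.0384 = 1.331030
a = ȳ − b·x̄ = 44.2 − 1.331030·21 = 16.248368
ŷ(19) = a + b·19 = 16.248368 + 1.331030·19 = 41.537940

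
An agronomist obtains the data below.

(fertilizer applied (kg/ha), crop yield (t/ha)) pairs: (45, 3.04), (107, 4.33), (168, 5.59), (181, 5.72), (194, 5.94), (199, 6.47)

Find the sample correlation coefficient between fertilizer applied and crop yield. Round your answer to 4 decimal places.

0.9931

n = 6, Σx = 894, Σy = 31.09, Σxy = 5014.44, Σx² = 151696, Σy² = 169.1015
Sxx = Σx² − (Σx)²/n = 151696 − 133206 = 18490
Sxy = Σxy − (Σx)(Σy)/n = 5014.44 − 4632.41 = 382.03
Syy = Σy² − (Σy)²/n = 169.1015 − 161.098017 = 8.003483
r = Sxy/√(Sxx·Syy) = 382.03/√(147984.406833) = 382.03/384.687414 = 0.993092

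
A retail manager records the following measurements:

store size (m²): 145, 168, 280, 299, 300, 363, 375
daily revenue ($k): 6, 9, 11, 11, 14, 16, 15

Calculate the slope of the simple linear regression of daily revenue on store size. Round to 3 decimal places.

0.038

n = 7, Σx = 1930, Σy = 82, Σxy = 24384, Σx² = 579444
Sxx = Σx² − (Σx)²/n = 579444 − 532128.571429 = 47315.428571
Sxy = Σxy − (Σx)(Σy)/n = 24384 − 22608.571429 = 1775.428571
b = Sxy/Sxx = 1775.428571/47315.428571 = 0.037523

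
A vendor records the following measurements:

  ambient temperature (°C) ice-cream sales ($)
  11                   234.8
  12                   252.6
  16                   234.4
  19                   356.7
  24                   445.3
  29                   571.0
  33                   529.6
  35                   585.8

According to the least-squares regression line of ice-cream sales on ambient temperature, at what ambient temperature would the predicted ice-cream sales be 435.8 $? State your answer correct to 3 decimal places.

24.575

n = 8, Σx = 179, Σy = 3210.2, Σxy = 81367.7, Σx² = 4613
Sxx = Σx² − (Σx)²/n = 4613 − 4005.125 = 607.875
Sxy = Σxy − (Σx)(Σy)/n = 81367.7 − 71828.225 = 9539.475
b = Sxy/Sxx = 9539.475/607.875 = 15.693152
a = ȳ − b·x̄ = 401.275 − 15.693152·22.375 = 50.140716
Set a + b·x = 435.8: x = (435.8 − 50.140716) / 15.693152 = 24.575004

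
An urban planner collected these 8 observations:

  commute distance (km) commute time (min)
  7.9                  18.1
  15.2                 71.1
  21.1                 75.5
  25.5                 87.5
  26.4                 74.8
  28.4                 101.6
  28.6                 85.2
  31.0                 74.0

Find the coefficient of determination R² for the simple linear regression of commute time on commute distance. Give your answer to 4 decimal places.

0.6768

n = 8, Σx = 184.1, Σy = 587.8, Σxy = 14638.89, Σx² = 4671.39, Σy² = 47391.96
Sxx = Σx² − (Σx)²/n = 4671.39 − 4236.60125 = 434.78875
Sxy = Σxy − (Σx)(Σy)/n = 14638.89 − 13526.7475 = 1112.1425
Syy = Σy² − (Σy)²/n = 47391.96 − 43188.605 = 4203.355
R² = Sxy²/(Sxx·Syy) = (1112.1425)²/(434.78875·4203.355) = 0.676778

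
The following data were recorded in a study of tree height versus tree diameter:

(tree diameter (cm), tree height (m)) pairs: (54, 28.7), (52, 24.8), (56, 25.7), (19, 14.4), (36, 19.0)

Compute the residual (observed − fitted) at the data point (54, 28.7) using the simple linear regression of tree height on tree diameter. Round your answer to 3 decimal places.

n = 5, Σx = 217, Σy = 112.6, Σxy = 5236.2, Σx² = 10413
Sxx = Σx² − (Σx)²/n = 10413 − 9417.8 = 995.2
Sxy = Σxy − (Σx)(Σy)/n = 5236.2 − 4886.84 = 349.36
b = Sxy/Sxx = 349.36/995.2 = 0.351045
a = ȳ − b·x̄ = 22.52 − 0.351045·43.4 = 7.284646
ŷ(54) = 7.284646 + 0.351045·54 = 26.241077
residual = y − ŷ = 28.7 − 26.241077 = 2.458923

2.459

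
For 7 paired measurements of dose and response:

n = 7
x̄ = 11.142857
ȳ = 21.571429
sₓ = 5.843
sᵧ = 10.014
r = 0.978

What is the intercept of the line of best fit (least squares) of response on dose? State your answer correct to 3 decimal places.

2.894

b = r · sᵧ/sₓ = 0.978 · 10.014/5.843 = 1.676141
a = ȳ − b·x̄ = 21.571429 − 1.676141·11.142857 = 2.894429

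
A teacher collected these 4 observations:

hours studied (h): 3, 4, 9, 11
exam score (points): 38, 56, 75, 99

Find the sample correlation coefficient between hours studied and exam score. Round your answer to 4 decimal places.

n = 4, Σx = 27, Σy = 268, Σxy = 2102, Σx² = 227, Σy² = 20006
Sxx = Σx² − (Σx)²/n = 227 − 182.25 = 44.75
Sxy = Σxy − (Σx)(Σy)/n = 2102 − 1809 = 293
Syy = Σy² − (Σy)²/n = 20006 − 17956 = 2050
r = Sxy/√(Sxx·Syy) = 293/√(91737.5) = 293/302.881990 = 0.967373

0.9674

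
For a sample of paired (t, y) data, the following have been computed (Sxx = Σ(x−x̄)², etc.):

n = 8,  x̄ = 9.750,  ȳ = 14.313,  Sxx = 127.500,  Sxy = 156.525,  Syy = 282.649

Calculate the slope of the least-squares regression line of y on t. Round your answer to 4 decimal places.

b = Sxy/Sxx = 156.525/127.5 = 1.227647

1.2276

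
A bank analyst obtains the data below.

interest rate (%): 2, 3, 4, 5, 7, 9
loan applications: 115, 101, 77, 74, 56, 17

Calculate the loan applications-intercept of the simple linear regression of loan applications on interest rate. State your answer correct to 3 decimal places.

138.627

n = 6, Σx = 30, Σy = 440, Σxy = 1756, Σx² = 184
Sxx = Σx² − (Σx)²/n = 184 − 150 = 34
Sxy = Σxy − (Σx)(Σy)/n = 1756 − 2200 = -444
b = Sxy/Sxx = -444/34 = -13.058824
a = ȳ − b·x̄ = 73.333333 − (-13.058824)·5 = 138.627451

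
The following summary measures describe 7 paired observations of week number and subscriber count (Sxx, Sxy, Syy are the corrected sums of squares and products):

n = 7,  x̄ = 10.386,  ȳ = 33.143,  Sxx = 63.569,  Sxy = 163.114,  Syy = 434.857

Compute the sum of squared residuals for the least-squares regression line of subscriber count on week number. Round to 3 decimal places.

b = Sxy/Sxx = 163.114/63.569 = 2.565936
SSE = Syy − b·Sxy = 434.857 − 2.565936·163.114 = 16.316878

16.317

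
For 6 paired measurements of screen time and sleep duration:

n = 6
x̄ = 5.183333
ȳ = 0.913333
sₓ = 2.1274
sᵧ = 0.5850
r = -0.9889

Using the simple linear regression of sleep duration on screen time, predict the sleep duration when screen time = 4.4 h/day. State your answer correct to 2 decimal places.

1.13

b = r · sᵧ/sₓ = -0.9889 · 0.585/2.1274 = -0.271931
a = ȳ − b·x̄ = 0.913333 − (-0.271931)·5.183333 = 2.322843
ŷ(4.4) = a + b·4.4 = 2.322843 + (-0.271931)·4.4 = 1.126346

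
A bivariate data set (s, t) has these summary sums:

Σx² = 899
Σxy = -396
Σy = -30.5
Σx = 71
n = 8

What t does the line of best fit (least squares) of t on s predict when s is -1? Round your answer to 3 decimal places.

Sxx = Σx² − (Σx)²/n = 899 − 630.125 = 268.875
Sxy = Σxy − (Σx)(Σy)/n = -396 − (-270.6875) = -125.3125
b = Sxy/Sxx = -125.3125/268.875 = -0.466062
a = ȳ − b·x̄ = -3.8125 − (-0.466062)·8.875 = 0.323803
ŷ(-1) = a + b·-1 = 0.323803 + (-0.466062)·(-1) = 0.789865

0.790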